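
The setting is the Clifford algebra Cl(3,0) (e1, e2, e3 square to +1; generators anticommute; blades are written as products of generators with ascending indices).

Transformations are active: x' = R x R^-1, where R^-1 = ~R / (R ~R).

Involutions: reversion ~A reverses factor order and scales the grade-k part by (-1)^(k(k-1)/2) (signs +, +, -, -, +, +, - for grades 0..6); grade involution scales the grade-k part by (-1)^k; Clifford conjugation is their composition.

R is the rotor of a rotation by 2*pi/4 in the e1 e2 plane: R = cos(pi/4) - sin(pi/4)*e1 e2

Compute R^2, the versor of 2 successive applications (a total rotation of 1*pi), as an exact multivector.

Half-angle bookkeeping: 2 applications in e1 e2 add up to rotor phase 2*pi/4 = pi/2, so R^2 = cos(pi/2) - sin(pi/2)*e1 e2.
cos(pi/2) = 0 and sin(pi/2) = 1, so R^2 = -e1 e2. The net rotation is 1*pi; the rotor keeps the half-angle phase exactly.
Answer: -e1 e2


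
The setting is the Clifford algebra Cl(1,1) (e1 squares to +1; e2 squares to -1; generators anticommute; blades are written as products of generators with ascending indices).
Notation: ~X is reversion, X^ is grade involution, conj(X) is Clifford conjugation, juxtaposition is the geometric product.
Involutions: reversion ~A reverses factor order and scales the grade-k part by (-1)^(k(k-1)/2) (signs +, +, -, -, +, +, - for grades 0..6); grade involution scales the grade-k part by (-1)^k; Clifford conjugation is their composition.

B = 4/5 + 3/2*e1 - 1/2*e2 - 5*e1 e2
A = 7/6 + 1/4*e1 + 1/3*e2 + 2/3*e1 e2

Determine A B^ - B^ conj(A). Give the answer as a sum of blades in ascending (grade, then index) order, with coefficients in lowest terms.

first term: -353/120 - 71/20*e1 + 3/5*e2 - 187/40*e1 e2
second term: 577/120 - 79/20*e1 + 1/15*e2 - 689/120*e1 e2
Answer: -31/4 + 2/5*e1 + 8/15*e2 + 16/15*e1 e2


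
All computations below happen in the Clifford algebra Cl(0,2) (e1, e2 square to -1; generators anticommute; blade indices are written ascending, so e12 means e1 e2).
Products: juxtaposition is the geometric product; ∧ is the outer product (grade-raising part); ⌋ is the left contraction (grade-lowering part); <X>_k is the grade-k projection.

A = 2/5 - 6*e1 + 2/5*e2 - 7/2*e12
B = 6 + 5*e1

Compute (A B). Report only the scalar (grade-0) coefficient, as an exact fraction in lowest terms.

step 1: 162/5 - 34*e1 - 151/10*e2 - 23*e12
Answer: 162/5


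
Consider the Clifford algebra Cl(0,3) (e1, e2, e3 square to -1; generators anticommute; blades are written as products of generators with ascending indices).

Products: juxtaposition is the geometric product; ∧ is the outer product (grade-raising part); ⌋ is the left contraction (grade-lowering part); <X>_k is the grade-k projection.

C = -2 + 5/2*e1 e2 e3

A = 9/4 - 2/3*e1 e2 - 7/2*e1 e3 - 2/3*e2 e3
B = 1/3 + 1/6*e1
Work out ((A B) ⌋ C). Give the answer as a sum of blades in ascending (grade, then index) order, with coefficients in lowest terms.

step 1: 3/4 + 3/8*e1 - 1/9*e2 - 7/12*e3 - 2/9*e1 e2 - 7/6*e1 e3 - 2/9*e2 e3 - 1/9*e1 e2 e3
step 2: -16/9 + 5/9*e1 - 35/12*e2 + 5/9*e3 + 35/24*e1 e2 - 5/18*e1 e3 - 15/16*e2 e3 + 15/8*e1 e2 e3
Answer: -16/9 + 5/9*e1 - 35/12*e2 + 5/9*e3 + 35/24*e1 e2 - 5/18*e1 e3 - 15/16*e2 e3 + 15/8*e1 e2 e3


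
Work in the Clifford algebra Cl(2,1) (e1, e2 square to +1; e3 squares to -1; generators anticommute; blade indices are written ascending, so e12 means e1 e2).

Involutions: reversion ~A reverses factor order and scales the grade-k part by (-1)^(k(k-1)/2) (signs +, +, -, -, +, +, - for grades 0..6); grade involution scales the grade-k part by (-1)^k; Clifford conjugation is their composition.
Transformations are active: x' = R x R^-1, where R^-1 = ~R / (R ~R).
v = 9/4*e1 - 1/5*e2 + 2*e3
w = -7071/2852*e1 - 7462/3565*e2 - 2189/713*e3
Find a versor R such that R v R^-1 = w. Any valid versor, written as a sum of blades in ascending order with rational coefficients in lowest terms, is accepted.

Sketch: the shared square 441/400 makes R = v + w = -327/1426*e1 - 1635/713*e2 - 763/713*e3 the natural versor; its sandwich fixes that direction, negates (v - w)/2, and sends v to w.
Answer: -327/1426*e1 - 1635/713*e2 - 763/713*e3


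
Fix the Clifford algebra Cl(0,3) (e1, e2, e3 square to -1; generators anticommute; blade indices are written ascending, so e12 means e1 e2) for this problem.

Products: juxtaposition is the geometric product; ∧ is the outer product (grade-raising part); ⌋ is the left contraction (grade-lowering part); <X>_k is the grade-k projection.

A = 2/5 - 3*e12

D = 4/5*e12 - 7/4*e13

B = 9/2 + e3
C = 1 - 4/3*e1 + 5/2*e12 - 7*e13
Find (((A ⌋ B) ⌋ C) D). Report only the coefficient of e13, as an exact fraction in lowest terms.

step 1: 9/5 + 2/5*e3
step 2: 9/5 - 26/5*e1 + 9/2*e12 - 63/5*e13
step 3: -513/20 + 104/25*e2 - 91/10*e3 + 36/25*e12 - 63/20*e13 + 441/200*e23
Answer: -63/20


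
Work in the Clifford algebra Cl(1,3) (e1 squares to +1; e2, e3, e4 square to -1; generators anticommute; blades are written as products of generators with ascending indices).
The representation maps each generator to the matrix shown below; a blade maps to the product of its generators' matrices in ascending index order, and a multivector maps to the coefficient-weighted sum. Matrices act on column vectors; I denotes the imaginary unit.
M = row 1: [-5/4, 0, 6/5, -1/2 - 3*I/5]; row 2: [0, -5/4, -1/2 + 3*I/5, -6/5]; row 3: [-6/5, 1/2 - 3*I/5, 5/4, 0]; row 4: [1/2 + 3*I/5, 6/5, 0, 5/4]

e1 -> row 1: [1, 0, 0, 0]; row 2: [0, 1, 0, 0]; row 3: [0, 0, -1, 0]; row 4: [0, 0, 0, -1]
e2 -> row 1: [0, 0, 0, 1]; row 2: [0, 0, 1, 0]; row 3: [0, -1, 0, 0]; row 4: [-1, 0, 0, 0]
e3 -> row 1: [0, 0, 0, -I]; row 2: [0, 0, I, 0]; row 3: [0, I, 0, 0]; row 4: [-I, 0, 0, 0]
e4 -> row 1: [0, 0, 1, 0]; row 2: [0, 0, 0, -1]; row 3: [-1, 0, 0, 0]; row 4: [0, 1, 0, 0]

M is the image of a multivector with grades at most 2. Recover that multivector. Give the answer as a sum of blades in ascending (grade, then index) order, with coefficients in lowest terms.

Method: the blade images are trace-orthogonal — tr(rho(e_A) rho(e_B)^-1) = 4 if A = B and 0 otherwise — and rho(e_A)^-1 = (e_A)^2 * rho(e_A) with (e_A)^2 = +1 or -1, so the coefficient of e_A in the preimage is (e_A)^2 * tr(M rho(e_A))/4.
Nonzero projections over blades of grade <= 2: e1: (e1)^2 = +1, tr(M rho(e1)) = -5, coefficient -5/4; e2: (e2)^2 = -1, tr(M rho(e2)) = 2, coefficient -1/2; e4: (e4)^2 = -1, tr(M rho(e4)) = -24/5, coefficient 6/5; e1 e3: (e1 e3)^2 = +1, tr(M rho(e1 e3)) = 12/5, coefficient 3/5. Every other blade of grade <= 2 projects to 0.
Answer: -5/4*e1 - 1/2*e2 + 6/5*e4 + 3/5*e1 e3


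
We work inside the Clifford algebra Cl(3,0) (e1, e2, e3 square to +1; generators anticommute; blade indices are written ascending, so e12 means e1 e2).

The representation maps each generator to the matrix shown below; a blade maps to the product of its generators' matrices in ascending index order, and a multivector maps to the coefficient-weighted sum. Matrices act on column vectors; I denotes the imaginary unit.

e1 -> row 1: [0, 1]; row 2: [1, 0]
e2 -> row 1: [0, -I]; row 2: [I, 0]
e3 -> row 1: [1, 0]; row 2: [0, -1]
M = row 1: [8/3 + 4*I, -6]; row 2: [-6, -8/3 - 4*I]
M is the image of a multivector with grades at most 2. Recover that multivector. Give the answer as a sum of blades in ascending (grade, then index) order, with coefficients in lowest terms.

Method: 1, rho(e1), rho(e2), rho(e3) form a trace-orthogonal basis of the 2x2 complex matrices (tr(X Y) = 2 if X = Y, else 0), so M = m0*1 + m1*rho(e1) + m2*rho(e2) + m3*rho(e3) with m0 = tr(M)/2 = 0, m1 = tr(M rho(e1))/2 = -6, m2 = tr(M rho(e2))/2 = 0, m3 = tr(M rho(e3))/2 = 8/3 + 4*I.
Multiplying table entries, the bivector images are rho(e12) = I*rho(e3), rho(e13) = -I*rho(e2), rho(e23) = I*rho(e1); with real blade coefficients the real parts of m0..m3 are the coefficients of 1, e1, e2, e3 and the imaginary parts give the bivectors (e23: Im m1, e13: -Im m2, e12: Im m3).
Answer: -6*e1 + 8/3*e3 + 4*e12


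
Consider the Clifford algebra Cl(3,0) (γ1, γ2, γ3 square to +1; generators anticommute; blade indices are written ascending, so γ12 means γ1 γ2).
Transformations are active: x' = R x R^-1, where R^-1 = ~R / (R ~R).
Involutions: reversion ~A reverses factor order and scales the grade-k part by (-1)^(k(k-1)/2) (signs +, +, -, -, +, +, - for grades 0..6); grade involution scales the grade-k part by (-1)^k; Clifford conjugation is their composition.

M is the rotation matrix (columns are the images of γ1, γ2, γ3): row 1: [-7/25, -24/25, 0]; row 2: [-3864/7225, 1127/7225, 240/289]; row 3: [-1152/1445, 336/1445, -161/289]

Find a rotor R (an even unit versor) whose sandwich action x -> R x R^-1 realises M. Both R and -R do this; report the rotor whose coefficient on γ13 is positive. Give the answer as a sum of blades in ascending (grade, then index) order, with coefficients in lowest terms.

Method: write R = a + b12*γ12 + b13*γ13 + b23*γ23 with a^2 + b12^2 + b13^2 + b23^2 = 1 (so R^-1 = ~R). Expanding the columns R e_j ~R gives tr M = 4a^2 - 1 and, from the antisymmetric part, M21 - M12 = -4a*b12, M13 - M31 = 4a*b13, M32 - M23 = -4a*b23.
Here tr M = -4921/7225, so a^2 = (1 + tr M)/4 = 576/7225 and a = ±24/85. Taking a = 24/85: M21 - M12 = 3072/7225, M13 - M31 = 1152/1445, M32 - M23 = -864/1445, giving b12 = -32/85, b13 = 12/17, b23 = 9/17, i.e. R = 24/85 - 32/85*γ12 + 12/17*γ13 + 9/17*γ23.
Its γ13 coefficient is already positive.
Answer: 24/85 - 32/85*γ12 + 12/17*γ13 + 9/17*γ23. Note: both R and -R realise this M (trace -4921/7225); the covering map identifies them, and the γ13-coefficient sign is the tie-breaker.


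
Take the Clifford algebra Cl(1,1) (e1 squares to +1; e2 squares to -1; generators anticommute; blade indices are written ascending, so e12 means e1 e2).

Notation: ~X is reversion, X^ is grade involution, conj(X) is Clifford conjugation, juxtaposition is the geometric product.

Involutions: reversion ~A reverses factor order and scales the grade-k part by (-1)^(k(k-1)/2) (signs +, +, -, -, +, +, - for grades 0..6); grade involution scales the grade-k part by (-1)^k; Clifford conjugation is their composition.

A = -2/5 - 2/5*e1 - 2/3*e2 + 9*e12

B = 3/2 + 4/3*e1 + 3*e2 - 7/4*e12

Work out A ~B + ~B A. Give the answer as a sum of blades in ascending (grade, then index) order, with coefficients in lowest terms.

first term: 997/60 - 293/10*e1 - 149/10*e2 + 562/45*e12
second term: 997/60 + 811/30*e1 + 21/2*e2 + 118/9*e12
Answer: 997/30 - 34/15*e1 - 22/5*e2 + 128/5*e12


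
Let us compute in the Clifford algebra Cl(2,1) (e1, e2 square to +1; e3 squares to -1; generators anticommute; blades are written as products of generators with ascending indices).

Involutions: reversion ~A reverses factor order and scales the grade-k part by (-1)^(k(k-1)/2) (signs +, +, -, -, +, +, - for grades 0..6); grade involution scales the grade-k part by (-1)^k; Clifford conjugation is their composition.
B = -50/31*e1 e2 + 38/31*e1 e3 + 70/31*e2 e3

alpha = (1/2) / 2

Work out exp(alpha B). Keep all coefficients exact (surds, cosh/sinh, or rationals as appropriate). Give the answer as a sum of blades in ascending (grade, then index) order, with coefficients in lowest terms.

B^2 term by term: the squares give (-50/31)^2*(e1 e2)^2 + (38/31)^2*(e1 e3)^2 + (70/31)^2*(e2 e3)^2 = 2500/961*(-1) + 1444/961*(+1) + 4900/961*(+1) = 4 (each basis 2-blade squares to minus the product of its generators' squares); cross terms between blades sharing an index anticommute and cancel. So B^2 = 4.
B^2 = 4 — a positive square means the series sums to a boost: l = 2, alpha*l = 1/2, so exp(alpha B) = cosh(1/2) + (sinh(1/2)/2)*B = cosh(1/2) + (sinh(1/2)/2)*B.
Answer: cosh(1/2) - 25*sinh(1/2)/31*e1 e2 + 19*sinh(1/2)/31*e1 e3 + 35*sinh(1/2)/31*e2 e3


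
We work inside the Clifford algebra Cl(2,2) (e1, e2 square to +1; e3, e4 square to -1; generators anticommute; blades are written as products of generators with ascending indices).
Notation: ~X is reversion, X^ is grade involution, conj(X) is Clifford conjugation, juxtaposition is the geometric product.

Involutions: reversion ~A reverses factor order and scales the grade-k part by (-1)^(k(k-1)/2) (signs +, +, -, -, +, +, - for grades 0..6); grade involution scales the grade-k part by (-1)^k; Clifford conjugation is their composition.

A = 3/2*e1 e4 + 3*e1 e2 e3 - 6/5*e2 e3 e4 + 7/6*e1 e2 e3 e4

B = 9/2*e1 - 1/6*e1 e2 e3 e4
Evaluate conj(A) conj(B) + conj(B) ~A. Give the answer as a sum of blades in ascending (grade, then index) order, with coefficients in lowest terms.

first term: -7/36 + 1/5*e1 - 29/4*e4 - 53/4*e2 e3 + 21/4*e2 e3 e4 - 27/5*e1 e2 e3 e4
second term: -7/36 + 1/5*e1 + 25/4*e4 + 55/4*e2 e3 - 21/4*e2 e3 e4 - 27/5*e1 e2 e3 e4
Answer: -7/18 + 2/5*e1 - e4 + 1/2*e2 e3 - 54/5*e1 e2 e3 e4


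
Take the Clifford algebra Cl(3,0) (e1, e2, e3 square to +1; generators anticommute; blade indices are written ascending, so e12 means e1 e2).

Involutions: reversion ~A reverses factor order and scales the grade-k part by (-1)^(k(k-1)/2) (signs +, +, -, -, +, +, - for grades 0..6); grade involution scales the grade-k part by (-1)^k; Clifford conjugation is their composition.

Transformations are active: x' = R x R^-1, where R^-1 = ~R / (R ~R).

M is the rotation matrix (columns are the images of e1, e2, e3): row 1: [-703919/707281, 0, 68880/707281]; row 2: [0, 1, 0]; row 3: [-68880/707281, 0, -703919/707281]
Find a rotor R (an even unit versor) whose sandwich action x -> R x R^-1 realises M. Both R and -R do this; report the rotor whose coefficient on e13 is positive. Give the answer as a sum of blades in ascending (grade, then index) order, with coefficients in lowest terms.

Method: write R = a + b12*e12 + b13*e13 + b23*e23 with a^2 + b12^2 + b13^2 + b23^2 = 1 (so R^-1 = ~R). Expanding the columns R e_j ~R gives tr M = 4a^2 - 1 and, from the antisymmetric part, M21 - M12 = -4a*b12, M13 - M31 = 4a*b13, M32 - M23 = -4a*b23.
Here tr M = -700557/707281, so a^2 = (1 + tr M)/4 = 1681/707281 and a = ±41/841. Taking a = 41/841: M21 - M12 = 0, M13 - M31 = 137760/707281, M32 - M23 = 0, giving b12 = 0, b13 = 840/841, b23 = 0, i.e. R = 41/841 + 840/841*e13.
Its e13 coefficient is already positive.
Answer: 41/841 + 840/841*e13. Recall the cover is two-to-one: with M of trace -700557/707281, both preimages act alike, and the stated e13 sign chooses the sheet.


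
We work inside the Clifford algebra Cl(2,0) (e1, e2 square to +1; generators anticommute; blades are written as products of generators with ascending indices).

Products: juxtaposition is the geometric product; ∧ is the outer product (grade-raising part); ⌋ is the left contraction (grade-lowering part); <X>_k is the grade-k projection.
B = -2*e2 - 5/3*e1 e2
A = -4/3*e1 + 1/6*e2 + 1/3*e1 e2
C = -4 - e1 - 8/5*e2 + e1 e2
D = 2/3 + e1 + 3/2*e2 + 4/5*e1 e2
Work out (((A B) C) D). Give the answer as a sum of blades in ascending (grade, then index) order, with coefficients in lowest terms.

step 1: 2/9 - 7/18*e1 + 20/9*e2 + 8/3*e1 e2
step 2: -121/18 - 232/45*e1 - 209/30*e2 - 38/5*e1 e2
step 3: -37819/2700 - 21581/1350*e1 - 10127/900*e2 - 1009/90*e1 e2
Answer: -37819/2700 - 21581/1350*e1 - 10127/900*e2 - 1009/90*e1 e2


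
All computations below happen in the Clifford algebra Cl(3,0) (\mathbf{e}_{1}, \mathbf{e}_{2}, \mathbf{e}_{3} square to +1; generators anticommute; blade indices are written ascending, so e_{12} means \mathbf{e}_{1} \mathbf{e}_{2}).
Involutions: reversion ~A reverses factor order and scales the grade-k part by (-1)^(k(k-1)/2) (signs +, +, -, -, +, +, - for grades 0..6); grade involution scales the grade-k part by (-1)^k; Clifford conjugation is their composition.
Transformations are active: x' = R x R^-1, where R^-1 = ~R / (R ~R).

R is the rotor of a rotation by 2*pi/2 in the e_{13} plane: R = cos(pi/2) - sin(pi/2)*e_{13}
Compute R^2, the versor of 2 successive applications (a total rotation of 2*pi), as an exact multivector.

Because a rotor carries half the rotation angle, composing 2 copies of this e_{13}-plane rotor multiplies the phase: 2*(pi/2) = \pi, hence R^2 = cos(\pi) - sin(\pi)*e_{13}.
cos(\pi) = -1 and sin(\pi) = 0, so R^2 = -1. The total rotation 2*pi is 1 full turn, so every vector returns to itself, yet the rotor is -1, on the OTHER sheet of the double cover (an odd number of 2*pi turns).
Answer: -1


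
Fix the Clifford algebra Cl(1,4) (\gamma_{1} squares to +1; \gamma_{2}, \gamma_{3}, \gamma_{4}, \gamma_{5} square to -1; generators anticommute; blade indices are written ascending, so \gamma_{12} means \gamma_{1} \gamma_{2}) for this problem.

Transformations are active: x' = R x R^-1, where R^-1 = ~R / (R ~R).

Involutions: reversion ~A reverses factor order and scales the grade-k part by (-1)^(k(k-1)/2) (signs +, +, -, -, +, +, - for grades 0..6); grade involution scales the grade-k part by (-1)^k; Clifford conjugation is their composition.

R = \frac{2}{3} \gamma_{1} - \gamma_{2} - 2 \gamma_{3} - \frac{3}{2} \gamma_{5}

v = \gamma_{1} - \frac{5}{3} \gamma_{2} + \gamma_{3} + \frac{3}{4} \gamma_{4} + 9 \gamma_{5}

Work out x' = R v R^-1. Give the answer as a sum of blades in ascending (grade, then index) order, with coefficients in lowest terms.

~R = \frac{2}{3} \gamma_{1} - \gamma_{2} - 2 \gamma_{3} - \frac{3}{2} \gamma_{5}, and R ~R = -\frac{245}{36}, so R^-1 = ~R / (-\frac{245}{36}).
R v = \frac{29}{2} - \frac{1}{9} \gamma_{12} + \frac{8}{3} \gamma_{13} + \frac{1}{2} \gamma_{14} + \frac{15}{2} \gamma_{15} - \frac{13}{3} \gamma_{23} - \frac{3}{4} \gamma_{24} - \frac{23}{2} \gamma_{25} - \frac{3}{2} \gamma_{34} - \frac{33}{2} \gamma_{35} + \frac{9}{8} \gamma_{45}
Answer: -\frac{941}{245} \gamma_{1} + \frac{4357}{735} \gamma_{2} + \frac{1843}{245} \gamma_{3} - \frac{3}{4} \gamma_{4} - \frac{639}{245} \gamma_{5}


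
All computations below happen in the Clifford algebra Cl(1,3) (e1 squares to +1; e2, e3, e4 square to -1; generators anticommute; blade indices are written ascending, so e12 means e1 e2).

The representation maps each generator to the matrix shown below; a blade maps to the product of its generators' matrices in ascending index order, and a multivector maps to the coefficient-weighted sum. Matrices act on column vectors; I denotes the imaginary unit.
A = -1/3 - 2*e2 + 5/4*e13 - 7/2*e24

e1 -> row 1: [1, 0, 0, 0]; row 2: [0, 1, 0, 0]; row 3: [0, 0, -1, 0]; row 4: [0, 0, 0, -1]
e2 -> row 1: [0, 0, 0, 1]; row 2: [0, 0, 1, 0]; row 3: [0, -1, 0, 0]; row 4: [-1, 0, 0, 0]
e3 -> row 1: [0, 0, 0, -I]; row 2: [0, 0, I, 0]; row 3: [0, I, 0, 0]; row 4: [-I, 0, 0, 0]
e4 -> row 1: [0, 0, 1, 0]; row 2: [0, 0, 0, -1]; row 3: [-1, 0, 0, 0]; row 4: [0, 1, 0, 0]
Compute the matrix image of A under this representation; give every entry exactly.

Bivector images (products of the table entries): rho(e13) = rho(e1)rho(e3) = row 1: [0, 0, 0, -I]; row 2: [0, 0, I, 0]; row 3: [0, -I, 0, 0]; row 4: [I, 0, 0, 0]; rho(e24) = rho(e2)rho(e4) = row 1: [0, 1, 0, 0]; row 2: [-1, 0, 0, 0]; row 3: [0, 0, 0, 1]; row 4: [0, 0, -1, 0].
M = (-1/3)*1 + (-2)*rho(e2) + (5/4)*rho(e13) + (-7/2)*rho(e24), summed entrywise (1 is the identity matrix):
Answer: row 1: [-1/3, -7/2, 0, -2 - 5*I/4]; row 2: [7/2, -1/3, -2 + 5*I/4, 0]; row 3: [0, 2 - 5*I/4, -1/3, -7/2]; row 4: [2 + 5*I/4, 0, 7/2, -1/3]


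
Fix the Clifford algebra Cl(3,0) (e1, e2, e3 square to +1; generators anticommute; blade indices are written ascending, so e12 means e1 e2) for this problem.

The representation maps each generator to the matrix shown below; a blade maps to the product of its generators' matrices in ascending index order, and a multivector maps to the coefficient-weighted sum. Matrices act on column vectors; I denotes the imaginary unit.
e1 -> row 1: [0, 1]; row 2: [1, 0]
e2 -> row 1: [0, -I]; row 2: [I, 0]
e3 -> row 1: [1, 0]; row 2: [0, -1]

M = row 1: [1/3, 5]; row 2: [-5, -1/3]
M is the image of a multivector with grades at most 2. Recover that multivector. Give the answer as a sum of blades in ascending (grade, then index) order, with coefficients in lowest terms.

Method: 1, rho(e1), rho(e2), rho(e3) form a trace-orthogonal basis of the 2x2 complex matrices (tr(X Y) = 2 if X = Y, else 0), so M = m0*1 + m1*rho(e1) + m2*rho(e2) + m3*rho(e3) with m0 = tr(M)/2 = 0, m1 = tr(M rho(e1))/2 = 0, m2 = tr(M rho(e2))/2 = 5*I, m3 = tr(M rho(e3))/2 = 1/3.
Multiplying table entries, the bivector images are rho(e12) = I*rho(e3), rho(e13) = -I*rho(e2), rho(e23) = I*rho(e1); with real blade coefficients the real parts of m0..m3 are the coefficients of 1, e1, e2, e3 and the imaginary parts give the bivectors (e23: Im m1, e13: -Im m2, e12: Im m3).
Answer: 1/3*e3 - 5*e13


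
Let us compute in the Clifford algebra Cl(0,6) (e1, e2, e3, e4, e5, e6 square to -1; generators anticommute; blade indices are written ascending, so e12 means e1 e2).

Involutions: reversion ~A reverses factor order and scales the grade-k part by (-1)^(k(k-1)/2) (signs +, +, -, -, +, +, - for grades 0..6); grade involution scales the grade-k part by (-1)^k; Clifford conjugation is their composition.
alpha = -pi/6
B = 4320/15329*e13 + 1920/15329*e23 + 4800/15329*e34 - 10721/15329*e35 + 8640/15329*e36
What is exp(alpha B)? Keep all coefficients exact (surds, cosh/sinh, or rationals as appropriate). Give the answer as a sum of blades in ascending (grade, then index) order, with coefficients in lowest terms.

B^2 term by term: the squares give (4320/15329)^2*(e13)^2 + (1920/15329)^2*(e23)^2 + (4800/15329)^2*(e34)^2 + (-10721/15329)^2*(e35)^2 + (8640/15329)^2*(e36)^2 = 18662400/234978241*(-1) + 3686400/234978241*(-1) + 23040000/234978241*(-1) + 114939841/234978241*(-1) + 74649600/234978241*(-1) = -1 (each basis 2-blade squares to minus the product of its generators' squares); cross terms between blades sharing an index anticommute and cancel. So B^2 = -1.
B^2 = -1 — B^2 < 0, so the exponential closes trigonometrically: l = 1, alpha*l = -pi/6, so exp(alpha B) = cos(-pi/6) + (sin(-pi/6)/1)*B = sqrt(3)/2 + (-1/2)*B.
Answer: sqrt(3)/2 - 2160/15329*e13 - 960/15329*e23 - 2400/15329*e34 + 10721/30658*e35 - 4320/15329*e36


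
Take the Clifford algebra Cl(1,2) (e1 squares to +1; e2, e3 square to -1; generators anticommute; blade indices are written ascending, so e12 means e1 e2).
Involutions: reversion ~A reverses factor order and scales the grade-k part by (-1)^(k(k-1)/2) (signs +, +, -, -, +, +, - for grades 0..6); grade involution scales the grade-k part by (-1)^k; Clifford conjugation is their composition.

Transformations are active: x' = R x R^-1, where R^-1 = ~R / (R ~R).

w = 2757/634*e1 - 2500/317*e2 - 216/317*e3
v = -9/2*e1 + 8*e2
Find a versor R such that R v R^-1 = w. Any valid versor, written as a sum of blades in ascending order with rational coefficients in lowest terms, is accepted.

Key observation: q(v) = q(w) = -175/4 (sandwiches preserve the norm), so R = v + w = -48/317*e1 + 36/317*e2 - 216/317*e3 works whenever it is invertible — the component of v along it is kept and (v - w)/2 reverses, sending v to w.
Answer: -48/317*e1 + 36/317*e2 - 216/317*e3


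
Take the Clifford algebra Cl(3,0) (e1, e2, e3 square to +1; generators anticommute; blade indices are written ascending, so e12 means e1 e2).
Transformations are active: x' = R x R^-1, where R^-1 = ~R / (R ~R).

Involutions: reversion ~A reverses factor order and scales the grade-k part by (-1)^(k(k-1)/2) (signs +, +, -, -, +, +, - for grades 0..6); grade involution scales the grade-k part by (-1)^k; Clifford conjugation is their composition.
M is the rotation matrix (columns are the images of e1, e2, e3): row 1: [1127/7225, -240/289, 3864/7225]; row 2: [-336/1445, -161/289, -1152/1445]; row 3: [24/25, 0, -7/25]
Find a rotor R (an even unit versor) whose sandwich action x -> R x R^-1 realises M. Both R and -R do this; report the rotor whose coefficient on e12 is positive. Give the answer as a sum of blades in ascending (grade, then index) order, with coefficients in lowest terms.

Method: write R = a + b12*e12 + b13*e13 + b23*e23 with a^2 + b12^2 + b13^2 + b23^2 = 1 (so R^-1 = ~R). Expanding the columns R e_j ~R gives tr M = 4a^2 - 1 and, from the antisymmetric part, M21 - M12 = -4a*b12, M13 - M31 = 4a*b13, M32 - M23 = -4a*b23.
Here tr M = -4921/7225, so a^2 = (1 + tr M)/4 = 576/7225 and a = ±24/85. Taking a = 24/85: M21 - M12 = 864/1445, M13 - M31 = -3072/7225, M32 - M23 = 1152/1445, giving b12 = -9/17, b13 = -32/85, b23 = -12/17, i.e. R = 24/85 - 9/17*e12 - 32/85*e13 - 12/17*e23.
Its e12 coefficient is negative, so report the other preimage -R.
Answer: -24/85 + 9/17*e12 + 32/85*e13 + 12/17*e23. Why the constraint matters: R and -R act identically through the sandwich — M has trace -4921/7225 either way — so only the sign condition on e12 picks one of the two preimages.


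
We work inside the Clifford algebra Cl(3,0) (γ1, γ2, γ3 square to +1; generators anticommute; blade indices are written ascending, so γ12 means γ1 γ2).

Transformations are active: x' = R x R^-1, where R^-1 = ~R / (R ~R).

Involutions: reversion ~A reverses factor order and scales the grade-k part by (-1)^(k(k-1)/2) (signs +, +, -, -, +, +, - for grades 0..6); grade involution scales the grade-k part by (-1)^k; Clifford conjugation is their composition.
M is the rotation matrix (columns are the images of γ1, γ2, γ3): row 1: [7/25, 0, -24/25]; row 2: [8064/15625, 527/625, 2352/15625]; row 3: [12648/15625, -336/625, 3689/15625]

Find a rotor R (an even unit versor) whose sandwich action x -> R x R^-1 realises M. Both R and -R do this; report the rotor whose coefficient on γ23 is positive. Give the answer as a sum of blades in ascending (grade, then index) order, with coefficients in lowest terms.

Method: write R = a + b12*γ12 + b13*γ13 + b23*γ23 with a^2 + b12^2 + b13^2 + b23^2 = 1 (so R^-1 = ~R). Expanding the columns R e_j ~R gives tr M = 4a^2 - 1 and, from the antisymmetric part, M21 - M12 = -4a*b12, M13 - M31 = 4a*b13, M32 - M23 = -4a*b23.
Here tr M = 21239/15625, so a^2 = (1 + tr M)/4 = 9216/15625 and a = ±96/125. Taking a = 96/125: M21 - M12 = 8064/15625, M13 - M31 = -27648/15625, M32 - M23 = -10752/15625, giving b12 = -21/125, b13 = -72/125, b23 = 28/125, i.e. R = 96/125 - 21/125*γ12 - 72/125*γ13 + 28/125*γ23.
Its γ23 coefficient is already positive.
Answer: 96/125 - 21/125*γ12 - 72/125*γ13 + 28/125*γ23. Uniqueness: Spin(3) -> SO(3) maps R and -R to the same rotation of trace 21239/15625; fixing the sign of the γ23 coefficient removes the ambiguity.


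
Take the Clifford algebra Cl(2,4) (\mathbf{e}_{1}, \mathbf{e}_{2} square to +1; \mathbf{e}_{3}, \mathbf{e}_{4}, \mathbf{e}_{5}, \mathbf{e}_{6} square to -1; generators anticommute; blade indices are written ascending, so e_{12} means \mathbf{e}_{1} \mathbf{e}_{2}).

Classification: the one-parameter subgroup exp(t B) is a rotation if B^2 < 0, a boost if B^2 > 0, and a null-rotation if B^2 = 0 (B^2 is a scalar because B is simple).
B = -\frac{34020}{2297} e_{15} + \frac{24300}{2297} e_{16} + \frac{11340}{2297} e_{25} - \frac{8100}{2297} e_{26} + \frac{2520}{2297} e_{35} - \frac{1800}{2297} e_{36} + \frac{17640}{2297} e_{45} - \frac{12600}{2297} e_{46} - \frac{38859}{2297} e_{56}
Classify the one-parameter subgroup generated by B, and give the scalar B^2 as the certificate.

B^2 term by term: the squares give (-\frac{34020}{2297})^2*(e_{15})^2 + (\frac{24300}{2297})^2*(e_{16})^2 + (\frac{11340}{2297})^2*(e_{25})^2 + (-\frac{8100}{2297})^2*(e_{26})^2 + (\frac{2520}{2297})^2*(e_{35})^2 + (-\frac{1800}{2297})^2*(e_{36})^2 + (\frac{17640}{2297})^2*(e_{45})^2 + (-\frac{12600}{2297})^2*(e_{46})^2 + (-\frac{38859}{2297})^2*(e_{56})^2 = \frac{1157360400}{5276209}*(+1) + \frac{590490000}{5276209}*(+1) + \frac{128595600}{5276209}*(+1) + \frac{65610000}{5276209}*(+1) + \frac{6350400}{5276209}*(-1) + \frac{3240000}{5276209}*(-1) + \frac{311169600}{5276209}*(-1) + \frac{158760000}{5276209}*(-1) + \frac{1510021881}{5276209}*(-1) = -9 (each basis 2-blade squares to minus the product of its generators' squares); cross terms between blades sharing an index anticommute and cancel; the commuting (index-disjoint) pairs give grade-4 terms 2*c*c'*(blade product), which cancel blade by blade — e_{1256}: -\frac{551124000}{5276209} + \frac{551124000}{5276209} = 0; e_{1356}: -\frac{122472000}{5276209} + \frac{122472000}{5276209} = 0; e_{1456}: -\frac{857304000}{5276209} + \frac{857304000}{5276209} = 0; e_{2356}: \frac{40824000}{5276209} - \frac{40824000}{5276209} = 0; e_{2456}: \frac{285768000}{5276209} - \frac{285768000}{5276209} = 0; e_{3456}: \frac{63504000}{5276209} - \frac{63504000}{5276209} = 0 — confirming B is simple. So B^2 = -9.
Answer: rotation, certificate B^2 = -9. Check the certificate: B^2 = -9, and that sign is decisive whatever form B takes.


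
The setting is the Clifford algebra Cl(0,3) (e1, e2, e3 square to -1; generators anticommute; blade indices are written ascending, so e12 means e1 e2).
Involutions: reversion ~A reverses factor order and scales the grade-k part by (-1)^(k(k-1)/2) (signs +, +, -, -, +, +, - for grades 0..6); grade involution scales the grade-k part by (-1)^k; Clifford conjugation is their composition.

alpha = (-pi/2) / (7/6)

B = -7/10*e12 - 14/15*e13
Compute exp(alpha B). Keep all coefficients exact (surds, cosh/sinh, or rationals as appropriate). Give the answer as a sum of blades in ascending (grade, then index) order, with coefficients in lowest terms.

B^2 term by term: the squares give (-7/10)^2*(e12)^2 + (-14/15)^2*(e13)^2 = 49/100*(-1) + 196/225*(-1) = -49/36 (each basis 2-blade squares to minus the product of its generators' squares); cross terms between blades sharing an index anticommute and cancel. So B^2 = -49/36.
B^2 = -49/36 — the negative square puts this in the circular regime; l = 7/6, alpha*l = -pi/2, so exp(alpha B) = cos(-pi/2) + (sin(-pi/2)/(7/6))*B = 0 + (-6/7)*B.
Answer: 3/5*e12 + 4/5*e13


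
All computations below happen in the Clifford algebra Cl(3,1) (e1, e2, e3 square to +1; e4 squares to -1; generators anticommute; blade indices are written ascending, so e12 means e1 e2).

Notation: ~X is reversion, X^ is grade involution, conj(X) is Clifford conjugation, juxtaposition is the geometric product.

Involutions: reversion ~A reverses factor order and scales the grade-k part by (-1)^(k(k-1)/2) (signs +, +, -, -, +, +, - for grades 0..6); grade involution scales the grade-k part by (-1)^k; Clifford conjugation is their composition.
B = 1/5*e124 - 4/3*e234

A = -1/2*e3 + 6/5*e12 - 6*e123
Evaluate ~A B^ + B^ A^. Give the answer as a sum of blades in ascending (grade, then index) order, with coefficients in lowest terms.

first term: -6/25*e4 - 8*e14 + 2/3*e24 + 6/5*e34 - 8/5*e134 + 1/10*e1234
second term: 6/25*e4 + 8*e14 - 2/3*e24 - 6/5*e34 - 8/5*e134 + 1/10*e1234
Answer: -16/5*e134 + 1/5*e1234


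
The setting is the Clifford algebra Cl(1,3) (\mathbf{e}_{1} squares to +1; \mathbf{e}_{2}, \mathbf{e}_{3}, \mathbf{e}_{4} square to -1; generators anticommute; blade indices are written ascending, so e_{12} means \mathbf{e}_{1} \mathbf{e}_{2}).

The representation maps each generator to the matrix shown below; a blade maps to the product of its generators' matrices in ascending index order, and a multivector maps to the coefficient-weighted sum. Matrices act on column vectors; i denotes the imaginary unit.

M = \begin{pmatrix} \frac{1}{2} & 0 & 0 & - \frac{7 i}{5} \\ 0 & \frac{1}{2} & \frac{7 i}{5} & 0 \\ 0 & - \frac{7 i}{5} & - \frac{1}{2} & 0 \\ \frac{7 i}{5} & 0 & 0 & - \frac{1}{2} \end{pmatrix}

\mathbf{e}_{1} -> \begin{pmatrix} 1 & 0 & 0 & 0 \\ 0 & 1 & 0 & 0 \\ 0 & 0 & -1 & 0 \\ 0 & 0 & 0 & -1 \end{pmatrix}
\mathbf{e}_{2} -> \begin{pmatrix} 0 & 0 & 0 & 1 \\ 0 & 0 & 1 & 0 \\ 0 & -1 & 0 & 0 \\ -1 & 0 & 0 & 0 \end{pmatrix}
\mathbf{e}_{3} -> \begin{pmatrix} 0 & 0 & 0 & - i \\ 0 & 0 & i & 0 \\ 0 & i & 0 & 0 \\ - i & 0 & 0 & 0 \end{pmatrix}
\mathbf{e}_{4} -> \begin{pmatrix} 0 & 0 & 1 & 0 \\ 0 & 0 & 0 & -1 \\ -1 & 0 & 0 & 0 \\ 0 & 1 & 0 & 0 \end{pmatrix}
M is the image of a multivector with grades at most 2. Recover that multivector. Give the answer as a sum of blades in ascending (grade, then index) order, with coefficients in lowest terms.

Method: the blade images are trace-orthogonal — tr(rho(e_A) rho(e_B)^-1) = 4 if A = B and 0 otherwise — and rho(e_A)^-1 = (e_A)^2 * rho(e_A) with (e_A)^2 = +1 or -1, so the coefficient of e_A in the preimage is (e_A)^2 * tr(M rho(e_A))/4.
Nonzero projections over blades of grade <= 2: e_{1}: (e_{1})^2 = +1, tr(M rho(e_{1})) = 2, coefficient \frac{1}{2}; e_{13}: (e_{13})^2 = +1, tr(M rho(e_{13})) = \frac{28}{5}, coefficient \frac{7}{5}. Every other blade of grade <= 2 projects to 0.
Answer: \frac{1}{2} e_{1} + \frac{7}{5} e_{13}


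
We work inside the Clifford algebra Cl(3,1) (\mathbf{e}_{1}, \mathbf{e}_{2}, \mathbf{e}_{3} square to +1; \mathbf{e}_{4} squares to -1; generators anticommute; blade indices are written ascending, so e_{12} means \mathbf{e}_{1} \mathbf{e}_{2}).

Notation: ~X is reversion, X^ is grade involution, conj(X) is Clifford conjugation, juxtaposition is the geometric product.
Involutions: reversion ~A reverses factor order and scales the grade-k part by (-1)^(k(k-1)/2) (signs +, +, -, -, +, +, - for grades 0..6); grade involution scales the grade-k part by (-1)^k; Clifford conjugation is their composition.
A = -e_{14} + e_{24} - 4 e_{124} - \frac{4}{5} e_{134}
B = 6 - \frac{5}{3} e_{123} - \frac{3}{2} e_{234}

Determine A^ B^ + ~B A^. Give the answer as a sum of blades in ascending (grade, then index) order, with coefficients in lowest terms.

first term: -\frac{3}{2} e_{3} + \frac{6}{5} e_{12} - 6 e_{13} - 6 e_{14} + \frac{14}{3} e_{24} + \frac{20}{3} e_{34} + \frac{3}{2} e_{123} + 24 e_{124} + \frac{97}{15} e_{134} + \frac{5}{3} e_{234}
second term: -\frac{3}{2} e_{3} - \frac{6}{5} e_{12} + 6 e_{13} - 6 e_{14} + \frac{22}{3} e_{24} - \frac{20}{3} e_{34} - \frac{3}{2} e_{123} + 24 e_{124} + \frac{47}{15} e_{134} - \frac{5}{3} e_{234}
Answer: -3 e_{3} - 12 e_{14} + 12 e_{24} + 48 e_{124} + \frac{48}{5} e_{134}


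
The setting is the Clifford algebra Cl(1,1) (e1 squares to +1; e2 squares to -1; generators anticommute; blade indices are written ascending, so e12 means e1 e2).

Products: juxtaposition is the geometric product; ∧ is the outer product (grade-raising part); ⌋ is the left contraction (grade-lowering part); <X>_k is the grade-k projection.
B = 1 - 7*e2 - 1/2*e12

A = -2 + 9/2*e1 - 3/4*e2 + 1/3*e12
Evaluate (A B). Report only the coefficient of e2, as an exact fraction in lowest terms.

step 1: -89/12 + 173/24*e1 + 11*e2 - 181/6*e12
Answer: 11


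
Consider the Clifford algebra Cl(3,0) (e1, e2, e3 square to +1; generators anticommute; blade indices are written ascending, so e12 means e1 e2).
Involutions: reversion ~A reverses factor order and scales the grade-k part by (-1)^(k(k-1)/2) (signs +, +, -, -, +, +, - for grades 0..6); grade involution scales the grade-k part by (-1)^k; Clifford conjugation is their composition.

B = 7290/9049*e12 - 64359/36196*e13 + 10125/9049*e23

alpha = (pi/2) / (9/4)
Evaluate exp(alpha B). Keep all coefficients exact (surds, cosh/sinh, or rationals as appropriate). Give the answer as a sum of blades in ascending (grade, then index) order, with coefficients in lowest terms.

B^2 term by term: the squares give (7290/9049)^2*(e12)^2 + (-64359/36196)^2*(e13)^2 + (10125/9049)^2*(e23)^2 = 53144100/81884401*(-1) + 4142080881/1310150416*(-1) + 102515625/81884401*(-1) = -81/16 (each basis 2-blade squares to minus the product of its generators' squares); cross terms between blades sharing an index anticommute and cancel. So B^2 = -81/16.
B^2 = -81/16 — the negative square puts this in the circular regime; l = 9/4, alpha*l = pi/2, so exp(alpha B) = cos(pi/2) + (sin(pi/2)/(9/4))*B = 0 + (4/9)*B.
Answer: 3240/9049*e12 - 7151/9049*e13 + 4500/9049*e23


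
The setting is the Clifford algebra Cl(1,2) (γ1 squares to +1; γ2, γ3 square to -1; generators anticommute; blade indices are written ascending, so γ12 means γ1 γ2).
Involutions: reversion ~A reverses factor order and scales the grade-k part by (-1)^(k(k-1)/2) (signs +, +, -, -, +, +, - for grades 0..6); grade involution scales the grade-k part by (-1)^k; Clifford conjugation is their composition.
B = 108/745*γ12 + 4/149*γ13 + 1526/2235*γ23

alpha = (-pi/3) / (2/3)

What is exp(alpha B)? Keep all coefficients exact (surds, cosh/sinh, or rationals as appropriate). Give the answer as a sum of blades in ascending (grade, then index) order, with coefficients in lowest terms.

B^2 term by term: the squares give (108/745)^2*(γ12)^2 + (4/149)^2*(γ13)^2 + (1526/2235)^2*(γ23)^2 = 11664/555025*(+1) + 16/22201*(+1) + 2328676/4995225*(-1) = -4/9 (each basis 2-blade squares to minus the product of its generators' squares); cross terms between blades sharing an index anticommute and cancel. So B^2 = -4/9.
B^2 = -4/9 — B^2 < 0, so the exponential closes trigonometrically: l = 2/3, alpha*l = -pi/3, so exp(alpha B) = cos(-pi/3) + (sin(-pi/3)/(2/3))*B = 1/2 + (-3*sqrt(3)/4)*B.
Answer: 1/2 - 81*sqrt(3)/745*γ12 - 3*sqrt(3)/149*γ13 - 763*sqrt(3)/1490*γ23


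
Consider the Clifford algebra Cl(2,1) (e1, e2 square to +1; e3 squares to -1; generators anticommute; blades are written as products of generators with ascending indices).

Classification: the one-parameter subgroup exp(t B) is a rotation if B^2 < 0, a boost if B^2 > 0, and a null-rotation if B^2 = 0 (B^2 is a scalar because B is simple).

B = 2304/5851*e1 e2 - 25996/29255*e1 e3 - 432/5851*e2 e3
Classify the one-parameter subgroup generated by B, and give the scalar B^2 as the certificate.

B^2 term by term: the squares give (2304/5851)^2*(e1 e2)^2 + (-25996/29255)^2*(e1 e3)^2 + (-432/5851)^2*(e2 e3)^2 = 5308416/34234201*(-1) + 675792016/855855025*(+1) + 186624/34234201*(+1) = 16/25 (each basis 2-blade squares to minus the product of its generators' squares); cross terms between blades sharing an index anticommute and cancel. So B^2 = 16/25.
Answer: boost, certificate B^2 = 16/25. B^2 = 16/25 is basis-independent, so its sign is the whole story.


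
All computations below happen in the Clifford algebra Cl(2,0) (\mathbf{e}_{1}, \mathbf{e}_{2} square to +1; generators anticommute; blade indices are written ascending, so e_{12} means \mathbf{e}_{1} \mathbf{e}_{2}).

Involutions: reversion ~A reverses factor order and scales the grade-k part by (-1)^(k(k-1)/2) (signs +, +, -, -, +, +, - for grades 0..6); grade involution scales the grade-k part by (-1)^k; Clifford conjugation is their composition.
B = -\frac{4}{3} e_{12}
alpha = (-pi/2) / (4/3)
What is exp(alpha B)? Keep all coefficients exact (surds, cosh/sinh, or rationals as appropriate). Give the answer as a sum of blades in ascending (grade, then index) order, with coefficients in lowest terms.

B^2 = (-\frac{4}{3})^2*(e_{12})^2 = \frac{16}{9}*(-1) = -\frac{16}{9} (a basis 2-blade squares to minus the product of its generators' squares).
B^2 = -\frac{16}{9} — since the square is negative, the closed form is circular: l = \frac{4}{3}, alpha*l = - \frac{\pi}{2}, so exp(alpha B) = cos(- \frac{\pi}{2}) + (sin(- \frac{\pi}{2})/(\frac{4}{3}))*B = 0 + (- \frac{3}{4})*B.
Answer: e_{12}


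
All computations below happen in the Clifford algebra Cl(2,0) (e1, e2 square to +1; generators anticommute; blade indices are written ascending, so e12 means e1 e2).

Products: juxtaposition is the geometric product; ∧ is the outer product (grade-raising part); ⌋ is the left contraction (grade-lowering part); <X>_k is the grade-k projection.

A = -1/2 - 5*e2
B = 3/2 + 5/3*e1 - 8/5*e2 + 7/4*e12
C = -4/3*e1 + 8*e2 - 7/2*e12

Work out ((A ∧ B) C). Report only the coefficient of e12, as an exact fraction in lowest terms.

step 1: -3/4 - 5/6*e1 - 67/10*e2 + 179/24*e12
step 2: -18997/720 + 2233/60*e1 + 247/36*e2 - 519/40*e12
Answer: -519/40


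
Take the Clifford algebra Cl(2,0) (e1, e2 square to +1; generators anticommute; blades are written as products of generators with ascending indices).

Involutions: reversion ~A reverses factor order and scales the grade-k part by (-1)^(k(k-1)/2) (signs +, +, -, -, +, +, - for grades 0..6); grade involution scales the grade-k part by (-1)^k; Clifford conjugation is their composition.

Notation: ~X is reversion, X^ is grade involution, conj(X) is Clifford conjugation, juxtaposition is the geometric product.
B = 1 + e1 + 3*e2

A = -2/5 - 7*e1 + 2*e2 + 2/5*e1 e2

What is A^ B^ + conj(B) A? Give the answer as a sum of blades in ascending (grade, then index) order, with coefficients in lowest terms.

first term: -7/5 + 31/5*e1 - 2/5*e2 - 113/5*e1 e2
second term: 3/5 - 27/5*e1 + 14/5*e2 - 113/5*e1 e2
Answer: -4/5 + 4/5*e1 + 12/5*e2 - 226/5*e1 e2
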